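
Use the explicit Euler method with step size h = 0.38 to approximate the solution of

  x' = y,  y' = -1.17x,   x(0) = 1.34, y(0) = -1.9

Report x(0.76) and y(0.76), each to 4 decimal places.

Euler on (x,y): x_{n+1} = x_n + h·x', y_{n+1} = y_n + h·y'.
0.000000: (1.340000, -1.900000); f=(-1.900000, -1.567800) → (0.618000, -2.495764)
0.380000: (0.618000, -2.495764); f=(-2.495764, -0.723060) → (-0.330390, -2.770527)
(x(0.76), y(0.76)) ≈ (-0.3304, -2.7705)

-0.3304, -2.7705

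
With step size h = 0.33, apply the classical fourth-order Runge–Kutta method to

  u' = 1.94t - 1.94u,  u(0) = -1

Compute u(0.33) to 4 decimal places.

RK4: k1 = f(t_n, u_n); k2 = f(t_n + h/2, u_n + (h/2)·k1); k3 = f(t_n + h/2, u_n + (h/2)·k2); k4 = f(t_n + h, u_n + h·k3); u_{n+1} = u_n + (h/6)·(k1 + 2k2 + 2k3 + k4).
t=0.000000, u=-1.000000:
  k1 = f(0.000000, -1.000000) = 1.940000
  k2 = f(0.165000, -0.679900) = 1.639106
  k3 = f(0.165000, -0.729548) = 1.735422
  k4 = f(0.330000, -0.427311) = 1.469183
  u ← -1.000000 + (0.33/6)·(k1 + 2k2 + 2k3 + k4) = -0.441297
u(0.33) ≈ -0.4413

-0.4413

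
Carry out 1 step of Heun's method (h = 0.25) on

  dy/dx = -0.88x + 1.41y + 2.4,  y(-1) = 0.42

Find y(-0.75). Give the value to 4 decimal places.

Heun: k1 = f(x_n, y_n); k2 = f(x_n + h, y_n + h·k1); y_{n+1} = y_n + (h/2)·(k1 + k2).
x=-1.000000, y=0.420000:
  k1 = f(-1.000000, 0.420000) = 3.872200
  k2 = f(-0.750000, 1.388050) = 5.017150
  y ← 0.420000 + (0.25/2)·(3.872200 + 5.017150) = 1.531169
y(-0.75) ≈ 1.5312

1.5312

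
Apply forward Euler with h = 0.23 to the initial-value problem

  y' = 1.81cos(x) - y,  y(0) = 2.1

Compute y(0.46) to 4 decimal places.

Euler: y_{n+1} = y_n + h·f(x_n, y_n).
x=0.000000, y=2.100000: f=-0.290000 → y ← 2.100000 + 0.23·(-0.290000) = 2.033300
x=0.230000, y=2.033300: f=-0.270964 → y ← 2.033300 + 0.23·(-0.270964) = 1.970978
y(0.46) ≈ 1.9710

1.9710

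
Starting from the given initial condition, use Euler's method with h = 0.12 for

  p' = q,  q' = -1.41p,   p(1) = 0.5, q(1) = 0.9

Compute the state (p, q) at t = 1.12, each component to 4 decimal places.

0.6080, 0.8154

Euler on (p,q): p_{n+1} = p_n + h·p', q_{n+1} = q_n + h·q'.
1.000000: (0.500000, 0.900000); f=(0.900000, -0.705000) → (0.608000, 0.815400)
(p(1.12), q(1.12)) ≈ (0.6080, 0.8154)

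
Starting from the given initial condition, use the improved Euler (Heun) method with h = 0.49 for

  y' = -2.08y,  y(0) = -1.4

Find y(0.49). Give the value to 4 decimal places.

-0.7003

Heun: k1 = f(t_n, y_n); k2 = f(t_n + h, y_n + h·k1); y_{n+1} = y_n + (h/2)·(k1 + k2).
t=0.000000, y=-1.400000:
  k1 = f(0.000000, -1.400000) = 2.912000
  k2 = f(0.490000, 0.026880) = -0.055910
  y ← -1.400000 + (0.49/2)·(2.912000 + (-0.055910)) = -0.700258
y(0.49) ≈ -0.7003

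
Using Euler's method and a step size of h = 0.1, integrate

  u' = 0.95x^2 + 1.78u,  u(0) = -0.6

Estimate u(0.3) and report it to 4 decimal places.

Euler: u_{n+1} = u_n + h·f(x_n, u_n).
x=0.000000, u=-0.600000: f=-1.068000 → u ← -0.600000 + 0.1·(-1.068000) = -0.706800
x=0.100000, u=-0.706800: f=-1.248604 → u ← -0.706800 + 0.1·(-1.248604) = -0.831660
x=0.200000, u=-0.831660: f=-1.442356 → u ← -0.831660 + 0.1·(-1.442356) = -0.975896
u(0.3) ≈ -0.9759

-0.9759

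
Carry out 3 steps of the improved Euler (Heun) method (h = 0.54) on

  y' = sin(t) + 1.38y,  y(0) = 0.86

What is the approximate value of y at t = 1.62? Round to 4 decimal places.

9.3437

Heun: k1 = f(t_n, y_n); k2 = f(t_n + h, y_n + h·k1); y_{n+1} = y_n + (h/2)·(k1 + k2).
t=0.000000, y=0.860000:
  k1 = f(0.000000, 0.860000) = 1.186800
  k2 = f(0.540000, 1.500872) = 2.585339
  y ← 0.860000 + (0.54/2)·(1.186800 + 2.585339) = 1.878478
t=0.540000, y=1.878478:
  k1 = f(0.540000, 1.878478) = 3.106435
  k2 = f(1.080000, 3.555953) = 5.789172
  y ← 1.878478 + (0.54/2)·(3.106435 + 5.789172) = 4.280292
t=1.080000, y=4.280292:
  k1 = f(1.080000, 4.280292) = 6.788760
  k2 = f(1.620000, 7.946222) = 11.964576
  y ← 4.280292 + (0.54/2)·(6.788760 + 11.964576) = 9.343693
y(1.62) ≈ 9.3437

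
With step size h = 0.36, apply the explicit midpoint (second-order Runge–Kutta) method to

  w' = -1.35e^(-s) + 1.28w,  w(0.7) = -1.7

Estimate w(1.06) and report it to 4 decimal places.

Midpoint: k1 = f(s_n, w_n); k2 = f(s_n + h/2, w_n + (h/2)·k1); w_{n+1} = w_n + h·k2.
s=0.700000, w=-1.700000:
  k1 = f(0.700000, -1.700000) = -2.846390
  k2 = f(0.880000, -2.212350) = -3.391765
  w ← -1.700000 + 0.36·(-3.391765) = -2.921035
w(1.06) ≈ -2.9210

-2.9210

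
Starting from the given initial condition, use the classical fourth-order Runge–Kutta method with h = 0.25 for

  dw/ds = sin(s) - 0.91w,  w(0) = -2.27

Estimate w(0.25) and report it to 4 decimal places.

-1.7793

RK4: k1 = f(s_n, w_n); k2 = f(s_n + h/2, w_n + (h/2)·k1); k3 = f(s_n + h/2, w_n + (h/2)·k2); k4 = f(s_n + h, w_n + h·k3); w_{n+1} = w_n + (h/6)·(k1 + 2k2 + 2k3 + k4).
s=0.000000, w=-2.270000:
  k1 = f(0.000000, -2.270000) = 2.065700
  k2 = f(0.125000, -2.011788) = 1.955401
  k3 = f(0.125000, -2.025575) = 1.967948
  k4 = f(0.250000, -1.778013) = 1.865396
  w ← -2.270000 + (0.25/6)·(k1 + 2k2 + 2k3 + k4) = -1.779259
w(0.25) ≈ -1.7793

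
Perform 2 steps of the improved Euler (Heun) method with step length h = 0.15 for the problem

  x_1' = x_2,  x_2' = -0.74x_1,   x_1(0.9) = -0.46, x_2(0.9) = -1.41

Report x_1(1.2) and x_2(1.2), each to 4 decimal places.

Heun on (x_1,x_2): k1 = f(x_n, state_n); k2 = f(x_n + h, state_n + h·k1); state_{n+1} = state_n + (h/2)·(k1 + k2).
0.900000: (-0.460000, -1.410000)
  k1 = (-1.410000, 0.340400)
  predictor → (-0.671500, -1.358940)
  k2 = (-1.358940, 0.496910)
  → (-0.667671, -1.347202)
1.050000: (-0.667671, -1.347202)
  k1 = (-1.347202, 0.494076)
  predictor → (-0.869751, -1.273090)
  k2 = (-1.273090, 0.643616)
  → (-0.864192, -1.261875)
(x_1(1.2), x_2(1.2)) ≈ (-0.8642, -1.2619)

-0.8642, -1.2619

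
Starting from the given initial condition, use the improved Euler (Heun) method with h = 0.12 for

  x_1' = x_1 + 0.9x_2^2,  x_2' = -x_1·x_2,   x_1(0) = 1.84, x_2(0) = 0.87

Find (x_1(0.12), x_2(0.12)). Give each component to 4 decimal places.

Heun on (x_1,x_2): k1 = f(t_n, state_n); k2 = f(t_n + h, state_n + h·k1); state_{n+1} = state_n + (h/2)·(k1 + k2).
0.000000: (1.840000, 0.870000)
  k1 = (2.521210, -1.600800)
  predictor → (2.142545, 0.677904)
  k2 = (2.556144, -1.452440)
  → (2.144641, 0.686806)
(x_1(0.12), x_2(0.12)) ≈ (2.1446, 0.6868)

2.1446, 0.6868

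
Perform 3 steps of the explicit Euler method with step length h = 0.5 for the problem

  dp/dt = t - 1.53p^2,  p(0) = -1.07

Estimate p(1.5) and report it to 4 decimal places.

-20.2263

Euler: p_{n+1} = p_n + h·f(t_n, p_n).
t=0.000000, p=-1.070000: f=-1.751697 → p ← -1.070000 + 0.5·(-1.751697) = -1.945849
t=0.500000, p=-1.945849: f=-5.293079 → p ← -1.945849 + 0.5·(-5.293079) = -4.592388
t=1.000000, p=-4.592388: f=-31.267745 → p ← -4.592388 + 0.5·(-31.267745) = -20.226261
p(1.5) ≈ -20.2263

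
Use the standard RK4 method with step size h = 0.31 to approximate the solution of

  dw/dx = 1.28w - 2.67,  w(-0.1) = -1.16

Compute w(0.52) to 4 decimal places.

RK4: k1 = f(x_n, w_n); k2 = f(x_n + h/2, w_n + (h/2)·k1); k3 = f(x_n + h/2, w_n + (h/2)·k2); k4 = f(x_n + h, w_n + h·k3); w_{n+1} = w_n + (h/6)·(k1 + 2k2 + 2k3 + k4).
x=-0.100000, w=-1.160000:
  k1 = f(-0.100000, -1.160000) = -4.154800
  k2 = f(0.055000, -1.803994) = -4.979112
  k3 = f(0.055000, -1.931762) = -5.142656
  k4 = f(0.210000, -2.754223) = -6.195406
  w ← -1.160000 + (0.31/6)·(k1 + 2k2 + 2k3 + k4) = -2.740677
x=0.210000, w=-2.740677:
  k1 = f(0.210000, -2.740677) = -6.178066
  k2 = f(0.365000, -3.698277) = -7.403794
  k3 = f(0.365000, -3.888265) = -7.646979
  k4 = f(0.520000, -5.111240) = -9.212387
  w ← -2.740677 + (0.31/6)·(k1 + 2k2 + 2k3 + k4) = -5.091097
w(0.52) ≈ -5.0911

-5.0911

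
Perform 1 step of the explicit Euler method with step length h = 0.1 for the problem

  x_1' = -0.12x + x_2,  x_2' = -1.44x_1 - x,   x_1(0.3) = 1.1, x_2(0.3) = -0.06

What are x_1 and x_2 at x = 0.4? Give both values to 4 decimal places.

1.0904, -0.2484

Euler on (x_1,x_2): x_1_{n+1} = x_1_n + h·x_1', x_2_{n+1} = x_2_n + h·x_2'.
0.300000: (1.100000, -0.060000); f=(-0.096000, -1.884000) → (1.090400, -0.248400)
(x_1(0.4), x_2(0.4)) ≈ (1.0904, -0.2484)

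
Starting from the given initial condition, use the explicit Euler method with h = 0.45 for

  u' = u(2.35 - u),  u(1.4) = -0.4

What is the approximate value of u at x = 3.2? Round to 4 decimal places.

Euler: u_{n+1} = u_n + h·f(x_n, u_n).
x=1.400000, u=-0.400000: f=-1.100000 → u ← -0.400000 + 0.45·(-1.100000) = -0.895000
x=1.850000, u=-0.895000: f=-2.904275 → u ← -0.895000 + 0.45·(-2.904275) = -2.201924
x=2.300000, u=-2.201924: f=-10.022989 → u ← -2.201924 + 0.45·(-10.022989) = -6.712269
x=2.750000, u=-6.712269: f=-60.828384 → u ← -6.712269 + 0.45·(-60.828384) = -34.085042
u(3.2) ≈ -34.0850

-34.0850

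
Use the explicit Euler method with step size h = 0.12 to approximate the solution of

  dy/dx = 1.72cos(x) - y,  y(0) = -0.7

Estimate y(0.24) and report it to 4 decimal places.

Euler: y_{n+1} = y_n + h·f(x_n, y_n).
x=0.000000, y=-0.700000: f=2.420000 → y ← -0.700000 + 0.12·2.420000 = -0.409600
x=0.120000, y=-0.409600: f=2.117231 → y ← -0.409600 + 0.12·2.117231 = -0.155532
y(0.24) ≈ -0.1555

-0.1555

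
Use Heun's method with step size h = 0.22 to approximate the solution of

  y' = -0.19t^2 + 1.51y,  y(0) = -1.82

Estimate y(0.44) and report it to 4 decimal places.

-3.5100

Heun: k1 = f(t_n, y_n); k2 = f(t_n + h, y_n + h·k1); y_{n+1} = y_n + (h/2)·(k1 + k2).
t=0.000000, y=-1.820000:
  k1 = f(0.000000, -1.820000) = -2.748200
  k2 = f(0.220000, -2.424604) = -3.670348
  y ← -1.820000 + (0.22/2)·(-2.748200 + (-3.670348)) = -2.526040
t=0.220000, y=-2.526040:
  k1 = f(0.220000, -2.526040) = -3.823517
  k2 = f(0.440000, -3.367214) = -5.121277
  y ← -2.526040 + (0.22/2)·(-3.823517 + (-5.121277)) = -3.509968
y(0.44) ≈ -3.5100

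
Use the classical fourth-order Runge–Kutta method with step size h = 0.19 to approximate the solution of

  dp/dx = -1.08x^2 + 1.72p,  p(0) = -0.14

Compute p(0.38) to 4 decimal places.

-0.2926

RK4: k1 = f(x_n, p_n); k2 = f(x_n + h/2, p_n + (h/2)·k1); k3 = f(x_n + h/2, p_n + (h/2)·k2); k4 = f(x_n + h, p_n + h·k3); p_{n+1} = p_n + (h/6)·(k1 + 2k2 + 2k3 + k4).
x=0.000000, p=-0.140000:
  k1 = f(0.000000, -0.140000) = -0.240800
  k2 = f(0.095000, -0.162876) = -0.289894
  k3 = f(0.095000, -0.167540) = -0.297916
  k4 = f(0.190000, -0.196604) = -0.377147
  p ← -0.140000 + (0.19/6)·(k1 + 2k2 + 2k3 + k4) = -0.196796
x=0.190000, p=-0.196796:
  k1 = f(0.190000, -0.196796) = -0.377478
  k2 = f(0.285000, -0.232657) = -0.487892
  k3 = f(0.285000, -0.243146) = -0.505934
  k4 = f(0.380000, -0.292924) = -0.659781
  p ← -0.196796 + (0.19/6)·(k1 + 2k2 + 2k3 + k4) = -0.292585
p(0.38) ≈ -0.2926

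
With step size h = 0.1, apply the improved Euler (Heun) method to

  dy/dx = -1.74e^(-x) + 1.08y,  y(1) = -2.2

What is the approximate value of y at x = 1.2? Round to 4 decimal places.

Heun: k1 = f(x_n, y_n); k2 = f(x_n + h, y_n + h·k1); y_{n+1} = y_n + (h/2)·(k1 + k2).
x=1.000000, y=-2.200000:
  k1 = f(1.000000, -2.200000) = -3.016110
  k2 = f(1.100000, -2.501611) = -3.280936
  y ← -2.200000 + (0.1/2)·(-3.016110 + (-3.280936)) = -2.514852
x=1.100000, y=-2.514852:
  k1 = f(1.100000, -2.514852) = -3.295236
  k2 = f(1.200000, -2.844376) = -3.596004
  y ← -2.514852 + (0.1/2)·(-3.295236 + (-3.596004)) = -2.859414
y(1.2) ≈ -2.8594

-2.8594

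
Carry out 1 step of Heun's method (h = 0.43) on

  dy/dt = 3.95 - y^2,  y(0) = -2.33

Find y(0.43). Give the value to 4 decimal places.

Heun: k1 = f(t_n, y_n); k2 = f(t_n + h, y_n + h·k1); y_{n+1} = y_n + (h/2)·(k1 + k2).
t=0.000000, y=-2.330000:
  k1 = f(0.000000, -2.330000) = -1.478900
  k2 = f(0.430000, -2.965927) = -4.846723
  y ← -2.330000 + (0.43/2)·(-1.478900 + (-4.846723)) = -3.690009
y(0.43) ≈ -3.6900

-3.6900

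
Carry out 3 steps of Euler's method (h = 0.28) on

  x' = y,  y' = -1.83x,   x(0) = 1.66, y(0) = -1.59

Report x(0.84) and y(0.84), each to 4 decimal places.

Euler on (x,y): x_{n+1} = x_n + h·x', y_{n+1} = y_n + h·y'.
0.000000: (1.660000, -1.590000); f=(-1.590000, -3.037800) → (1.214800, -2.440584)
0.280000: (1.214800, -2.440584); f=(-2.440584, -2.223084) → (0.531436, -3.063048)
0.560000: (0.531436, -3.063048); f=(-3.063048, -0.972529) → (-0.326217, -3.335356)
(x(0.84), y(0.84)) ≈ (-0.3262, -3.3354)

-0.3262, -3.3354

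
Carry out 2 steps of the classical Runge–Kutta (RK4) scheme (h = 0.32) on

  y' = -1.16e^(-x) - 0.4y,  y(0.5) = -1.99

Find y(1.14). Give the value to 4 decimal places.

-1.8300

RK4: k1 = f(x_n, y_n); k2 = f(x_n + h/2, y_n + (h/2)·k1); k3 = f(x_n + h/2, y_n + (h/2)·k2); k4 = f(x_n + h, y_n + h·k3); y_{n+1} = y_n + (h/6)·(k1 + 2k2 + 2k3 + k4).
x=0.500000, y=-1.990000:
  k1 = f(0.500000, -1.990000) = 0.092424
  k2 = f(0.660000, -1.975212) = 0.190537
  k3 = f(0.660000, -1.959514) = 0.184258
  k4 = f(0.820000, -1.931037) = 0.261514
  y ← -1.990000 + (0.32/6)·(k1 + 2k2 + 2k3 + k4) = -1.931145
x=0.820000, y=-1.931145:
  k1 = f(0.820000, -1.931145) = 0.261557
  k2 = f(0.980000, -1.889296) = 0.320357
  k3 = f(0.980000, -1.879888) = 0.316594
  k4 = f(1.140000, -1.829835) = 0.360944
  y ← -1.931145 + (0.32/6)·(k1 + 2k2 + 2k3 + k4) = -1.830004
y(1.14) ≈ -1.8300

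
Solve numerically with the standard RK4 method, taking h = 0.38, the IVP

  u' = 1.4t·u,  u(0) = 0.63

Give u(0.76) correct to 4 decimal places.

0.9439

RK4: k1 = f(t_n, u_n); k2 = f(t_n + h/2, u_n + (h/2)·k1); k3 = f(t_n + h/2, u_n + (h/2)·k2); k4 = f(t_n + h, u_n + h·k3); u_{n+1} = u_n + (h/6)·(k1 + 2k2 + 2k3 + k4).
t=0.000000, u=0.630000:
  k1 = f(0.000000, 0.630000) = 0.000000
  k2 = f(0.190000, 0.630000) = 0.167580
  k3 = f(0.190000, 0.661840) = 0.176049
  k4 = f(0.380000, 0.696899) = 0.370750
  u ← 0.630000 + (0.38/6)·(k1 + 2k2 + 2k3 + k4) = 0.697007
t=0.380000, u=0.697007:
  k1 = f(0.380000, 0.697007) = 0.370808
  k2 = f(0.570000, 0.767461) = 0.612434
  k3 = f(0.570000, 0.813370) = 0.649069
  k4 = f(0.760000, 0.943653) = 1.004047
  u ← 0.697007 + (0.38/6)·(k1 + 2k2 + 2k3 + k4) = 0.943872
u(0.76) ≈ 0.9439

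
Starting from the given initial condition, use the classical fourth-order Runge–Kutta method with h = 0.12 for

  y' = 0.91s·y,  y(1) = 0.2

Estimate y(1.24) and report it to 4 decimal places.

0.2554

RK4: k1 = f(s_n, y_n); k2 = f(s_n + h/2, y_n + (h/2)·k1); k3 = f(s_n + h/2, y_n + (h/2)·k2); k4 = f(s_n + h, y_n + h·k3); y_{n+1} = y_n + (h/6)·(k1 + 2k2 + 2k3 + k4).
s=1.000000, y=0.200000:
  k1 = f(1.000000, 0.200000) = 0.182000
  k2 = f(1.060000, 0.210920) = 0.203453
  k3 = f(1.060000, 0.212207) = 0.204695
  k4 = f(1.120000, 0.224563) = 0.228875
  y ← 0.200000 + (0.12/6)·(k1 + 2k2 + 2k3 + k4) = 0.224543
s=1.120000, y=0.224543:
  k1 = f(1.120000, 0.224543) = 0.228855
  k2 = f(1.180000, 0.238275) = 0.255859
  k3 = f(1.180000, 0.239895) = 0.257599
  k4 = f(1.240000, 0.255455) = 0.288256
  y ← 0.224543 + (0.12/6)·(k1 + 2k2 + 2k3 + k4) = 0.255424
y(1.24) ≈ 0.2554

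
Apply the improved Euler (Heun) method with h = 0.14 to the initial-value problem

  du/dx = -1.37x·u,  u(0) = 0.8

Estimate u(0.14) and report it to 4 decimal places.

0.7893

Heun: k1 = f(x_n, u_n); k2 = f(x_n + h, u_n + h·k1); u_{n+1} = u_n + (h/2)·(k1 + k2).
x=0.000000, u=0.800000:
  k1 = f(0.000000, 0.800000) = 0.000000
  k2 = f(0.140000, 0.800000) = -0.153440
  u ← 0.800000 + (0.14/2)·(0.000000 + (-0.153440)) = 0.789259
u(0.14) ≈ 0.7893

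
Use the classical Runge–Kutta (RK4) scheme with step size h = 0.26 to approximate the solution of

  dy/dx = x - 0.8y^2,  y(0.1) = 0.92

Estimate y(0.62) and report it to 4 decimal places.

RK4: k1 = f(x_n, y_n); k2 = f(x_n + h/2, y_n + (h/2)·k1); k3 = f(x_n + h/2, y_n + (h/2)·k2); k4 = f(x_n + h, y_n + h·k3); y_{n+1} = y_n + (h/6)·(k1 + 2k2 + 2k3 + k4).
x=0.100000, y=0.920000:
  k1 = f(0.100000, 0.920000) = -0.577120
  k2 = f(0.230000, 0.844974) = -0.341185
  k3 = f(0.230000, 0.875646) = -0.383405
  k4 = f(0.360000, 0.820315) = -0.178333
  y ← 0.920000 + (0.26/6)·(k1 + 2k2 + 2k3 + k4) = 0.824466
x=0.360000, y=0.824466:
  k1 = f(0.360000, 0.824466) = -0.183795
  k2 = f(0.490000, 0.800573) = -0.022733
  k3 = f(0.490000, 0.821511) = -0.049904
  k4 = f(0.620000, 0.811491) = 0.093186
  y ← 0.824466 + (0.26/6)·(k1 + 2k2 + 2k3 + k4) = 0.814244
y(0.62) ≈ 0.8142

0.8142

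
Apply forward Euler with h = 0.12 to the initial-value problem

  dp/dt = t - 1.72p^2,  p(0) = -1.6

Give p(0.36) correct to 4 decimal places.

-4.9389

Euler: p_{n+1} = p_n + h·f(t_n, p_n).
t=0.000000, p=-1.600000: f=-4.403200 → p ← -1.600000 + 0.12·(-4.403200) = -2.128384
t=0.120000, p=-2.128384: f=-7.671632 → p ← -2.128384 + 0.12·(-7.671632) = -3.048980
t=0.240000, p=-3.048980: f=-15.749598 → p ← -3.048980 + 0.12·(-15.749598) = -4.938932
p(0.36) ≈ -4.9389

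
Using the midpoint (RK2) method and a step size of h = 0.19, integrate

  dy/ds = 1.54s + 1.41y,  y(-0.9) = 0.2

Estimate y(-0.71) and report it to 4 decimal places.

Midpoint: k1 = f(s_n, y_n); k2 = f(s_n + h/2, y_n + (h/2)·k1); y_{n+1} = y_n + h·k2.
s=-0.900000, y=0.200000:
  k1 = f(-0.900000, 0.200000) = -1.104000
  k2 = f(-0.805000, 0.095120) = -1.105581
  y ← 0.200000 + 0.19·(-1.105581) = -0.010060
y(-0.71) ≈ -0.0101

-0.0101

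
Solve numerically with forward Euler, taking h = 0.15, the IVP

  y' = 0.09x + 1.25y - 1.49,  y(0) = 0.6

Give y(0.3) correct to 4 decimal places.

Euler: y_{n+1} = y_n + h·f(x_n, y_n).
x=0.000000, y=0.600000: f=-0.740000 → y ← 0.600000 + 0.15·(-0.740000) = 0.489000
x=0.150000, y=0.489000: f=-0.865250 → y ← 0.489000 + 0.15·(-0.865250) = 0.359212
y(0.3) ≈ 0.3592

0.3592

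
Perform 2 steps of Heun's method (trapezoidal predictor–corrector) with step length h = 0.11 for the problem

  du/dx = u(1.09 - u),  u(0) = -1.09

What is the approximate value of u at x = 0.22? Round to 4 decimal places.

-1.8770

Heun: k1 = f(x_n, u_n); k2 = f(x_n + h, u_n + h·k1); u_{n+1} = u_n + (h/2)·(k1 + k2).
x=0.000000, u=-1.090000:
  k1 = f(0.000000, -1.090000) = -2.376200
  k2 = f(0.110000, -1.351382) = -3.299240
  u ← -1.090000 + (0.11/2)·(-2.376200 + (-3.299240)) = -1.402149
x=0.110000, u=-1.402149:
  k1 = f(0.110000, -1.402149) = -3.494365
  k2 = f(0.220000, -1.786529) = -5.139004
  u ← -1.402149 + (0.11/2)·(-3.494365 + (-5.139004)) = -1.876984
u(0.22) ≈ -1.8770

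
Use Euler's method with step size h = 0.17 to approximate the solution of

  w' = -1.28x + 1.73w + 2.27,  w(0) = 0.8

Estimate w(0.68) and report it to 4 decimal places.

4.3429

Euler: w_{n+1} = w_n + h·f(x_n, w_n).
x=0.000000, w=0.800000: f=3.654000 → w ← 0.800000 + 0.17·3.654000 = 1.421180
x=0.170000, w=1.421180: f=4.511041 → w ← 1.421180 + 0.17·4.511041 = 2.188057
x=0.340000, w=2.188057: f=5.620139 → w ← 2.188057 + 0.17·5.620139 = 3.143481
x=0.510000, w=3.143481: f=7.055421 → w ← 3.143481 + 0.17·7.055421 = 4.342902
w(0.68) ≈ 4.3429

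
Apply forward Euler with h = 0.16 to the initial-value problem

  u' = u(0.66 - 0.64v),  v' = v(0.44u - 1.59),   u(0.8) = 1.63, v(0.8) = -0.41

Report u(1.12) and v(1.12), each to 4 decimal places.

Euler on (u,v): u_{n+1} = u_n + h·u', v_{n+1} = v_n + h·v'.
0.800000: (1.630000, -0.410000); f=(1.503512, 0.357848) → (1.870562, -0.352744)
0.960000: (1.870562, -0.352744); f=(1.656862, 0.270538) → (2.135660, -0.309458)
(u(1.12), v(1.12)) ≈ (2.1357, -0.3095)

2.1357, -0.3095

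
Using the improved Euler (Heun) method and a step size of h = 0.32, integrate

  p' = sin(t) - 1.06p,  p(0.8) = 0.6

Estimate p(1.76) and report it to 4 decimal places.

Heun: k1 = f(t_n, p_n); k2 = f(t_n + h, p_n + h·k1); p_{n+1} = p_n + (h/2)·(k1 + k2).
t=0.800000, p=0.600000:
  k1 = f(0.800000, 0.600000) = 0.081356
  k2 = f(1.120000, 0.626034) = 0.236504
  p ← 0.600000 + (0.32/2)·(0.081356 + 0.236504) = 0.650858
t=1.120000, p=0.650858:
  k1 = f(1.120000, 0.650858) = 0.210191
  k2 = f(1.440000, 0.718119) = 0.230252
  p ← 0.650858 + (0.32/2)·(0.210191 + 0.230252) = 0.721329
t=1.440000, p=0.721329:
  k1 = f(1.440000, 0.721329) = 0.226850
  k2 = f(1.760000, 0.793921) = 0.140598
  p ← 0.721329 + (0.32/2)·(0.226850 + 0.140598) = 0.780120
p(1.76) ≈ 0.7801

0.7801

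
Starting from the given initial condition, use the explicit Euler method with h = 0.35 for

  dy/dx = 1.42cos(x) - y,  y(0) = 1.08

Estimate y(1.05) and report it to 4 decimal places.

Euler: y_{n+1} = y_n + h·f(x_n, y_n).
x=0.000000, y=1.080000: f=0.340000 → y ← 1.080000 + 0.35·0.340000 = 1.199000
x=0.350000, y=1.199000: f=0.134909 → y ← 1.199000 + 0.35·0.134909 = 1.246218
x=0.700000, y=1.246218: f=-0.160142 → y ← 1.246218 + 0.35·(-0.160142) = 1.190168
y(1.05) ≈ 1.1902

1.1902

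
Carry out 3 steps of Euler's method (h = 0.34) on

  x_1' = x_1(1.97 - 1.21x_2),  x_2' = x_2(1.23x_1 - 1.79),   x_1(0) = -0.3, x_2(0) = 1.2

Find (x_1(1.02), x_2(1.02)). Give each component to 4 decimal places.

Euler on (x_1,x_2): x_1_{n+1} = x_1_n + h·x_1', x_2_{n+1} = x_2_n + h·x_2'.
0.000000: (-0.300000, 1.200000); f=(-0.155400, -2.590800) → (-0.352836, 0.319128)
0.340000: (-0.352836, 0.319128); f=(-0.558841, -0.709737) → (-0.542842, 0.077817)
0.680000: (-0.542842, 0.077817); f=(-1.018285, -0.191252) → (-0.889059, 0.012792)
(x_1(1.02), x_2(1.02)) ≈ (-0.8891, 0.0128)

-0.8891, 0.0128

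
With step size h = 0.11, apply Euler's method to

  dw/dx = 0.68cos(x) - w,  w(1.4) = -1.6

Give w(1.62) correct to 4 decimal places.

Euler: w_{n+1} = w_n + h·f(x_n, w_n).
x=1.400000, w=-1.600000: f=1.715578 → w ← -1.600000 + 0.11·1.715578 = -1.411286
x=1.510000, w=-1.411286: f=1.452602 → w ← -1.411286 + 0.11·1.452602 = -1.251500
w(1.62) ≈ -1.2515

-1.2515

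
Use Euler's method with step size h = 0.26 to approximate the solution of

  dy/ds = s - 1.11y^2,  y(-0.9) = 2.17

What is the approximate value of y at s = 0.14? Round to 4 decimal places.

0.1459

Euler: y_{n+1} = y_n + h·f(s_n, y_n).
s=-0.900000, y=2.170000: f=-6.126879 → y ← 2.170000 + 0.26·(-6.126879) = 0.577011
s=-0.640000, y=0.577011: f=-1.009566 → y ← 0.577011 + 0.26·(-1.009566) = 0.314524
s=-0.380000, y=0.314524: f=-0.489807 → y ← 0.314524 + 0.26·(-0.489807) = 0.187174
s=-0.120000, y=0.187174: f=-0.158888 → y ← 0.187174 + 0.26·(-0.158888) = 0.145864
y(0.14) ≈ 0.1459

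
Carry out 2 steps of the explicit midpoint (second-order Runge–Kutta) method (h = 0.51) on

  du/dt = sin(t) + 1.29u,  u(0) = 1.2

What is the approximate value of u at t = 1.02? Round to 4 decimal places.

4.8919

Midpoint: k1 = f(t_n, u_n); k2 = f(t_n + h/2, u_n + (h/2)·k1); u_{n+1} = u_n + h·k2.
t=0.000000, u=1.200000:
  k1 = f(0.000000, 1.200000) = 1.548000
  k2 = f(0.255000, 1.594740) = 2.309460
  u ← 1.200000 + 0.51·2.309460 = 2.377825
t=0.510000, u=2.377825:
  k1 = f(0.510000, 2.377825) = 3.555571
  k2 = f(0.765000, 3.284495) = 4.929536
  u ← 2.377825 + 0.51·4.929536 = 4.891888
u(1.02) ≈ 4.8919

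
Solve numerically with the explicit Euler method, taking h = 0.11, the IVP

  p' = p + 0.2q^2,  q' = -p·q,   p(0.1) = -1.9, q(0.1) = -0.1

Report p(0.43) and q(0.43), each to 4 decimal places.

-2.5974, -0.1873

Euler on (p,q): p_{n+1} = p_n + h·p', q_{n+1} = q_n + h·q'.
0.100000: (-1.900000, -0.100000); f=(-1.898000, -0.190000) → (-2.108780, -0.120900)
0.210000: (-2.108780, -0.120900); f=(-2.105857, -0.254952) → (-2.340424, -0.148945)
0.320000: (-2.340424, -0.148945); f=(-2.335987, -0.348594) → (-2.597383, -0.187290)
(p(0.43), q(0.43)) ≈ (-2.5974, -0.1873)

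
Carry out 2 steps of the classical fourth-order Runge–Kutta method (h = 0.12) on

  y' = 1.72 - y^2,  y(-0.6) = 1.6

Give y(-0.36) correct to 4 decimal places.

RK4: k1 = f(t_n, y_n); k2 = f(t_n + h/2, y_n + (h/2)·k1); k3 = f(t_n + h/2, y_n + (h/2)·k2); k4 = f(t_n + h, y_n + h·k3); y_{n+1} = y_n + (h/6)·(k1 + 2k2 + 2k3 + k4).
t=-0.600000, y=1.600000:
  k1 = f(-0.600000, 1.600000) = -0.840000
  k2 = f(-0.540000, 1.549600) = -0.681260
  k3 = f(-0.540000, 1.559124) = -0.710869
  k4 = f(-0.480000, 1.514696) = -0.574303
  y ← 1.600000 + (0.12/6)·(k1 + 2k2 + 2k3 + k4) = 1.516029
t=-0.480000, y=1.516029:
  k1 = f(-0.480000, 1.516029) = -0.578343
  k2 = f(-0.420000, 1.481328) = -0.474333
  k3 = f(-0.420000, 1.487569) = -0.492861
  k4 = f(-0.360000, 1.456885) = -0.402515
  y ← 1.516029 + (0.12/6)·(k1 + 2k2 + 2k3 + k4) = 1.457724
y(-0.36) ≈ 1.4577

1.4577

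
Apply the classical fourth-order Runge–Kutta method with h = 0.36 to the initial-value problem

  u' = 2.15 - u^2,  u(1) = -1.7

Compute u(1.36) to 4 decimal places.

-2.2479

RK4: k1 = f(t_n, u_n); k2 = f(t_n + h/2, u_n + (h/2)·k1); k3 = f(t_n + h/2, u_n + (h/2)·k2); k4 = f(t_n + h, u_n + h·k3); u_{n+1} = u_n + (h/6)·(k1 + 2k2 + 2k3 + k4).
t=1.000000, u=-1.700000:
  k1 = f(1.000000, -1.700000) = -0.740000
  k2 = f(1.180000, -1.833200) = -1.210622
  k3 = f(1.180000, -1.917912) = -1.528386
  k4 = f(1.360000, -2.250219) = -2.913486
  u ← -1.700000 + (0.36/6)·(k1 + 2k2 + 2k3 + k4) = -2.247890
u(1.36) ≈ -2.2479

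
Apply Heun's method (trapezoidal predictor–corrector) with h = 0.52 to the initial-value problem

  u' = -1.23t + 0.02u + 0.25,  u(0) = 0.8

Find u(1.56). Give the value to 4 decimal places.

Heun: k1 = f(t_n, u_n); k2 = f(t_n + h, u_n + h·k1); u_{n+1} = u_n + (h/2)·(k1 + k2).
t=0.000000, u=0.800000:
  k1 = f(0.000000, 0.800000) = 0.266000
  k2 = f(0.520000, 0.938320) = -0.370834
  u ← 0.800000 + (0.52/2)·(0.266000 + (-0.370834)) = 0.772743
t=0.520000, u=0.772743:
  k1 = f(0.520000, 0.772743) = -0.374145
  k2 = f(1.040000, 0.578188) = -1.017636
  u ← 0.772743 + (0.52/2)·(-0.374145 + (-1.017636)) = 0.410880
t=1.040000, u=0.410880:
  k1 = f(1.040000, 0.410880) = -1.020982
  k2 = f(1.560000, -0.120031) = -1.671201
  u ← 0.410880 + (0.52/2)·(-1.020982 + (-1.671201)) = -0.289087
u(1.56) ≈ -0.2891

-0.2891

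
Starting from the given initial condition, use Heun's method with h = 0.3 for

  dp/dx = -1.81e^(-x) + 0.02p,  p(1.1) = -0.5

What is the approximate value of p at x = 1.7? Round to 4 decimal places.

-0.7818

Heun: k1 = f(x_n, p_n); k2 = f(x_n + h, p_n + h·k1); p_{n+1} = p_n + (h/2)·(k1 + k2).
x=1.100000, p=-0.500000:
  k1 = f(1.100000, -0.500000) = -0.612497
  k2 = f(1.400000, -0.683749) = -0.460015
  p ← -0.500000 + (0.3/2)·(-0.612497 + (-0.460015)) = -0.660877
x=1.400000, p=-0.660877:
  k1 = f(1.400000, -0.660877) = -0.459558
  k2 = f(1.700000, -0.798744) = -0.346632
  p ← -0.660877 + (0.3/2)·(-0.459558 + (-0.346632)) = -0.781805
p(1.7) ≈ -0.7818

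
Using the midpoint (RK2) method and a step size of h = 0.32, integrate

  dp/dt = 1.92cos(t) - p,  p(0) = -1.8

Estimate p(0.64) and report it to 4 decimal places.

Midpoint: k1 = f(t_n, p_n); k2 = f(t_n + h/2, p_n + (h/2)·k1); p_{n+1} = p_n + h·k2.
t=0.000000, p=-1.800000:
  k1 = f(0.000000, -1.800000) = 3.720000
  k2 = f(0.160000, -1.204800) = 3.100276
  p ← -1.800000 + 0.32·3.100276 = -0.807912
t=0.320000, p=-0.807912:
  k1 = f(0.320000, -0.807912) = 2.630444
  k2 = f(0.480000, -0.387041) = 2.090071
  p ← -0.807912 + 0.32·2.090071 = -0.139089
p(0.64) ≈ -0.1391

-0.1391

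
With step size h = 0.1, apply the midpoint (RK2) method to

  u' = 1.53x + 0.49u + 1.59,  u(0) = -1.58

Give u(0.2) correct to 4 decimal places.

-1.3773

Midpoint: k1 = f(x_n, u_n); k2 = f(x_n + h/2, u_n + (h/2)·k1); u_{n+1} = u_n + h·k2.
x=0.000000, u=-1.580000:
  k1 = f(0.000000, -1.580000) = 0.815800
  k2 = f(0.050000, -1.539210) = 0.912287
  u ← -1.580000 + 0.1·0.912287 = -1.488771
x=0.100000, u=-1.488771:
  k1 = f(0.100000, -1.488771) = 1.013502
  k2 = f(0.150000, -1.438096) = 1.114833
  u ← -1.488771 + 0.1·1.114833 = -1.377288
u(0.2) ≈ -1.3773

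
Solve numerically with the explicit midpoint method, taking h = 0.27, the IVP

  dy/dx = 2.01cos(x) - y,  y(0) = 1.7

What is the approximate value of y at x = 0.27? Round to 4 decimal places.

1.7675

Midpoint: k1 = f(x_n, y_n); k2 = f(x_n + h/2, y_n + (h/2)·k1); y_{n+1} = y_n + h·k2.
x=0.000000, y=1.700000:
  k1 = f(0.000000, 1.700000) = 0.310000
  k2 = f(0.135000, 1.741850) = 0.249862
  y ← 1.700000 + 0.27·0.249862 = 1.767463
y(0.27) ≈ 1.7675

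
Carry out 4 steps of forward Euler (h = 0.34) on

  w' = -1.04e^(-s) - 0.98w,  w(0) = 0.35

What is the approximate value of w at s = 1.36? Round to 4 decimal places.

Euler: w_{n+1} = w_n + h·f(s_n, w_n).
s=0.000000, w=0.350000: f=-1.383000 → w ← 0.350000 + 0.34·(-1.383000) = -0.120220
s=0.340000, w=-0.120220: f=-0.622426 → w ← -0.120220 + 0.34·(-0.622426) = -0.331845
s=0.680000, w=-0.331845: f=-0.201674 → w ← -0.331845 + 0.34·(-0.201674) = -0.400414
s=1.020000, w=-0.400414: f=0.017387 → w ← -0.400414 + 0.34·0.017387 = -0.394502
w(1.36) ≈ -0.3945

-0.3945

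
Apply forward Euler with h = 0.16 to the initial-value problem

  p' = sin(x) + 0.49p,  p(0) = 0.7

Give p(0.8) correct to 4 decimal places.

Euler: p_{n+1} = p_n + h·f(x_n, p_n).
x=0.000000, p=0.700000: f=0.343000 → p ← 0.700000 + 0.16·0.343000 = 0.754880
x=0.160000, p=0.754880: f=0.529209 → p ← 0.754880 + 0.16·0.529209 = 0.839554
x=0.320000, p=0.839554: f=0.725948 → p ← 0.839554 + 0.16·0.725948 = 0.955705
x=0.480000, p=0.955705: f=0.930075 → p ← 0.955705 + 0.16·0.930075 = 1.104517
x=0.640000, p=1.104517: f=1.138409 → p ← 1.104517 + 0.16·1.138409 = 1.286663
p(0.8) ≈ 1.2867

1.2867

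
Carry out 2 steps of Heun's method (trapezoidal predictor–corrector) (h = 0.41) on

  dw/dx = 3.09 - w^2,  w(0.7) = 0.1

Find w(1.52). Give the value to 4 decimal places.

1.3479

Heun: k1 = f(x_n, w_n); k2 = f(x_n + h, w_n + h·k1); w_{n+1} = w_n + (h/2)·(k1 + k2).
x=0.700000, w=0.100000:
  k1 = f(0.700000, 0.100000) = 3.080000
  k2 = f(1.110000, 1.362800) = 1.232776
  w ← 0.100000 + (0.41/2)·(3.080000 + 1.232776) = 0.984119
x=1.110000, w=0.984119:
  k1 = f(1.110000, 0.984119) = 2.121510
  k2 = f(1.520000, 1.853938) = -0.347086
  w ← 0.984119 + (0.41/2)·(2.121510 + (-0.347086)) = 1.347876
w(1.52) ≈ 1.3479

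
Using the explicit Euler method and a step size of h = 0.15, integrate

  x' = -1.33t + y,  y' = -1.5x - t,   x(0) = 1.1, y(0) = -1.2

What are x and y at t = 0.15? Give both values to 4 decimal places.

Euler on (x,y): x_{n+1} = x_n + h·x', y_{n+1} = y_n + h·y'.
0.000000: (1.100000, -1.200000); f=(-1.200000, -1.650000) → (0.920000, -1.447500)
(x(0.15), y(0.15)) ≈ (0.9200, -1.4475)

0.9200, -1.4475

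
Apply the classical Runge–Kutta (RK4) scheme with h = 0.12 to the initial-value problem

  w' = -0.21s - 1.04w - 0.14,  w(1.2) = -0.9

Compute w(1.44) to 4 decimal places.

RK4: k1 = f(s_n, w_n); k2 = f(s_n + h/2, w_n + (h/2)·k1); k3 = f(s_n + h/2, w_n + (h/2)·k2); k4 = f(s_n + h, w_n + h·k3); w_{n+1} = w_n + (h/6)·(k1 + 2k2 + 2k3 + k4).
s=1.200000, w=-0.900000:
  k1 = f(1.200000, -0.900000) = 0.544000
  k2 = f(1.260000, -0.867360) = 0.497454
  k3 = f(1.260000, -0.870153) = 0.500359
  k4 = f(1.320000, -0.839957) = 0.456355
  w ← -0.900000 + (0.12/6)·(k1 + 2k2 + 2k3 + k4) = -0.840080
s=1.320000, w=-0.840080:
  k1 = f(1.320000, -0.840080) = 0.456484
  k2 = f(1.380000, -0.812691) = 0.415399
  k3 = f(1.380000, -0.815156) = 0.417963
  k4 = f(1.440000, -0.789925) = 0.379122
  w ← -0.840080 + (0.12/6)·(k1 + 2k2 + 2k3 + k4) = -0.790034
w(1.44) ≈ -0.7900

-0.7900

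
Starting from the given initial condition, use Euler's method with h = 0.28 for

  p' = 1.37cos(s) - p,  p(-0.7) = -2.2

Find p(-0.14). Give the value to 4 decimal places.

-0.5790

Euler: p_{n+1} = p_n + h·f(s_n, p_n).
s=-0.700000, p=-2.200000: f=3.247834 → p ← -2.200000 + 0.28·3.247834 = -1.290607
s=-0.420000, p=-1.290607: f=2.541538 → p ← -1.290607 + 0.28·2.541538 = -0.578976
p(-0.14) ≈ -0.5790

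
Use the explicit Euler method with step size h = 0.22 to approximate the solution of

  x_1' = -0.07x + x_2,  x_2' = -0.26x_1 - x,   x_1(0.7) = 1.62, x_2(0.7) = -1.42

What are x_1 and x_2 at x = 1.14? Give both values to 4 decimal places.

0.9160, -1.9432

Euler on (x_1,x_2): x_1_{n+1} = x_1_n + h·x_1', x_2_{n+1} = x_2_n + h·x_2'.
0.700000: (1.620000, -1.420000); f=(-1.469000, -1.121200) → (1.296820, -1.666664)
0.920000: (1.296820, -1.666664); f=(-1.731064, -1.257173) → (0.915986, -1.943242)
(x_1(1.14), x_2(1.14)) ≈ (0.9160, -1.9432)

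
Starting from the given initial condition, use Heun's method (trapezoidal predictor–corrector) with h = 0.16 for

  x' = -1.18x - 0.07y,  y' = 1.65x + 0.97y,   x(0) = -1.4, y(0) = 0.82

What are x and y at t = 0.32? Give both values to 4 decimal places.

Heun on (x,y): k1 = f(t_n, state_n); k2 = f(t_n + h, state_n + h·k1); state_{n+1} = state_n + (h/2)·(k1 + k2).
0.000000: (-1.400000, 0.820000)
  k1 = (1.594600, -1.514600)
  predictor → (-1.144864, 0.577664)
  k2 = (1.310503, -1.328692)
  → (-1.167592, 0.592537)
0.160000: (-1.167592, 0.592537)
  k1 = (1.336281, -1.351766)
  predictor → (-0.953787, 0.376254)
  k2 = (1.099131, -1.208782)
  → (-0.972759, 0.387693)
(x(0.32), y(0.32)) ≈ (-0.9728, 0.3877)

-0.9728, 0.3877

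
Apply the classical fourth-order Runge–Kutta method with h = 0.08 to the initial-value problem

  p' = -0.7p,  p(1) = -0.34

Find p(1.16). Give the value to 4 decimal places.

-0.3040

RK4: k1 = f(t_n, p_n); k2 = f(t_n + h/2, p_n + (h/2)·k1); k3 = f(t_n + h/2, p_n + (h/2)·k2); k4 = f(t_n + h, p_n + h·k3); p_{n+1} = p_n + (h/6)·(k1 + 2k2 + 2k3 + k4).
t=1.000000, p=-0.340000:
  k1 = f(1.000000, -0.340000) = 0.238000
  k2 = f(1.040000, -0.330480) = 0.231336
  k3 = f(1.040000, -0.330747) = 0.231523
  k4 = f(1.080000, -0.321478) = 0.225035
  p ← -0.340000 + (0.08/6)·(k1 + 2k2 + 2k3 + k4) = -0.321483
t=1.080000, p=-0.321483:
  k1 = f(1.080000, -0.321483) = 0.225038
  k2 = f(1.120000, -0.312482) = 0.218737
  k3 = f(1.120000, -0.312734) = 0.218914
  k4 = f(1.160000, -0.303970) = 0.212779
  p ← -0.321483 + (0.08/6)·(k1 + 2k2 + 2k3 + k4) = -0.303975
p(1.16) ≈ -0.3040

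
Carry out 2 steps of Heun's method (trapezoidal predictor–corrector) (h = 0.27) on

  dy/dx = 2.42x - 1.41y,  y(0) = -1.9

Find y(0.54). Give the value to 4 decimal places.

-0.6172

Heun: k1 = f(x_n, y_n); k2 = f(x_n + h, y_n + h·k1); y_{n+1} = y_n + (h/2)·(k1 + k2).
x=0.000000, y=-1.900000:
  k1 = f(0.000000, -1.900000) = 2.679000
  k2 = f(0.270000, -1.176670) = 2.312505
  y ← -1.900000 + (0.27/2)·(2.679000 + 2.312505) = -1.226147
x=0.270000, y=-1.226147:
  k1 = f(0.270000, -1.226147) = 2.382267
  k2 = f(0.540000, -0.582935) = 2.128738
  y ← -1.226147 + (0.27/2)·(2.382267 + 2.128738) = -0.617161
y(0.54) ≈ -0.6172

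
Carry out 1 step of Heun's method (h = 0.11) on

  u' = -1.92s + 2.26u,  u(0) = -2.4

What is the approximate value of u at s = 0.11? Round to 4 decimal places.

Heun: k1 = f(s_n, u_n); k2 = f(s_n + h, u_n + h·k1); u_{n+1} = u_n + (h/2)·(k1 + k2).
s=0.000000, u=-2.400000:
  k1 = f(0.000000, -2.400000) = -5.424000
  k2 = f(0.110000, -2.996640) = -6.983606
  u ← -2.400000 + (0.11/2)·(-5.424000 + (-6.983606)) = -3.082418
u(0.11) ≈ -3.0824

-3.0824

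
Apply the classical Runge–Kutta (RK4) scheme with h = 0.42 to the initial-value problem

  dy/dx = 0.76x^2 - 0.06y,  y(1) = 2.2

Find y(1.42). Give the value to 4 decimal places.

2.6121

RK4: k1 = f(x_n, y_n); k2 = f(x_n + h/2, y_n + (h/2)·k1); k3 = f(x_n + h/2, y_n + (h/2)·k2); k4 = f(x_n + h, y_n + h·k3); y_{n+1} = y_n + (h/6)·(k1 + 2k2 + 2k3 + k4).
x=1.000000, y=2.200000:
  k1 = f(1.000000, 2.200000) = 0.628000
  k2 = f(1.210000, 2.331880) = 0.972803
  k3 = f(1.210000, 2.404289) = 0.968459
  k4 = f(1.420000, 2.606753) = 1.376059
  y ← 2.200000 + (0.42/6)·(k1 + 2k2 + 2k3 + k4) = 2.612061
y(1.42) ≈ 2.6121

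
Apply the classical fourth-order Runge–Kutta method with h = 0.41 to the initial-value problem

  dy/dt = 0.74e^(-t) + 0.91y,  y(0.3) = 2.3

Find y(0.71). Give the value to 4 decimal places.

RK4: k1 = f(t_n, y_n); k2 = f(t_n + h/2, y_n + (h/2)·k1); k3 = f(t_n + h/2, y_n + (h/2)·k2); k4 = f(t_n + h, y_n + h·k3); y_{n+1} = y_n + (h/6)·(k1 + 2k2 + 2k3 + k4).
t=0.300000, y=2.300000:
  k1 = f(0.300000, 2.300000) = 2.641205
  k2 = f(0.505000, 2.841447) = 3.032311
  k3 = f(0.505000, 2.921624) = 3.105272
  k4 = f(0.710000, 3.573161) = 3.615394
  y ← 2.300000 + (0.41/6)·(k1 + 2k2 + 2k3 + k4) = 3.566337
y(0.71) ≈ 3.5663

3.5663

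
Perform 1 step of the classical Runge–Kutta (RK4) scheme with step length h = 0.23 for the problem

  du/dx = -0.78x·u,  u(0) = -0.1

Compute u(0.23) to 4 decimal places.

RK4: k1 = f(x_n, u_n); k2 = f(x_n + h/2, u_n + (h/2)·k1); k3 = f(x_n + h/2, u_n + (h/2)·k2); k4 = f(x_n + h, u_n + h·k3); u_{n+1} = u_n + (h/6)·(k1 + 2k2 + 2k3 + k4).
x=0.000000, u=-0.100000:
  k1 = f(0.000000, -0.100000) = 0.000000
  k2 = f(0.115000, -0.100000) = 0.008970
  k3 = f(0.115000, -0.098968) = 0.008877
  k4 = f(0.230000, -0.097958) = 0.017574
  u ← -0.100000 + (0.23/6)·(k1 + 2k2 + 2k3 + k4) = -0.097958
u(0.23) ≈ -0.0980

-0.0980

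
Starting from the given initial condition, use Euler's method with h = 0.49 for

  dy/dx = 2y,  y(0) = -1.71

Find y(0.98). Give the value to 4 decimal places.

-6.7039

Euler: y_{n+1} = y_n + h·f(x_n, y_n).
x=0.000000, y=-1.710000: f=-3.420000 → y ← -1.710000 + 0.49·(-3.420000) = -3.385800
x=0.490000, y=-3.385800: f=-6.771600 → y ← -3.385800 + 0.49·(-6.771600) = -6.703884
y(0.98) ≈ -6.7039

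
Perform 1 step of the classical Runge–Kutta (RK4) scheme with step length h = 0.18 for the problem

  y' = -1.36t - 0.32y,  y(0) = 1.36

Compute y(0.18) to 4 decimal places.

RK4: k1 = f(t_n, y_n); k2 = f(t_n + h/2, y_n + (h/2)·k1); k3 = f(t_n + h/2, y_n + (h/2)·k2); k4 = f(t_n + h, y_n + h·k3); y_{n+1} = y_n + (h/6)·(k1 + 2k2 + 2k3 + k4).
t=0.000000, y=1.360000:
  k1 = f(0.000000, 1.360000) = -0.435200
  k2 = f(0.090000, 1.320832) = -0.545066
  k3 = f(0.090000, 1.310944) = -0.541902
  k4 = f(0.180000, 1.262458) = -0.648786
  y ← 1.360000 + (0.18/6)·(k1 + 2k2 + 2k3 + k4) = 1.262262
y(0.18) ≈ 1.2623

1.2623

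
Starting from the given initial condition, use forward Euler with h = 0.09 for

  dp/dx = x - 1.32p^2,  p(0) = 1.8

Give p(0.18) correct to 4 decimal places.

Euler: p_{n+1} = p_n + h·f(x_n, p_n).
x=0.000000, p=1.800000: f=-4.276800 → p ← 1.800000 + 0.09·(-4.276800) = 1.415088
x=0.090000, p=1.415088: f=-2.553266 → p ← 1.415088 + 0.09·(-2.553266) = 1.185294
p(0.18) ≈ 1.1853

1.1853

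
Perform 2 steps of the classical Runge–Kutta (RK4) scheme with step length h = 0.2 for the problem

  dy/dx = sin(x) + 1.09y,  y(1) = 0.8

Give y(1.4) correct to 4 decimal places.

RK4: k1 = f(x_n, y_n); k2 = f(x_n + h/2, y_n + (h/2)·k1); k3 = f(x_n + h/2, y_n + (h/2)·k2); k4 = f(x_n + h, y_n + h·k3); y_{n+1} = y_n + (h/6)·(k1 + 2k2 + 2k3 + k4).
x=1.000000, y=0.800000:
  k1 = f(1.000000, 0.800000) = 1.713471
  k2 = f(1.100000, 0.971347) = 1.949976
  k3 = f(1.100000, 0.994998) = 1.975755
  k4 = f(1.200000, 1.195151) = 2.234754
  y ← 0.800000 + (0.2/6)·(k1 + 2k2 + 2k3 + k4) = 1.193323
x=1.200000, y=1.193323:
  k1 = f(1.200000, 1.193323) = 2.232761
  k2 = f(1.300000, 1.416599) = 2.507651
  k3 = f(1.300000, 1.444088) = 2.537614
  k4 = f(1.400000, 1.700846) = 2.839371
  y ← 1.193323 + (0.2/6)·(k1 + 2k2 + 2k3 + k4) = 1.698745
y(1.4) ≈ 1.6987

1.6987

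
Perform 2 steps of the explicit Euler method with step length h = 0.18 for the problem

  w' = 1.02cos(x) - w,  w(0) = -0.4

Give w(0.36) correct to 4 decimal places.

Euler: w_{n+1} = w_n + h·f(x_n, w_n).
x=0.000000, w=-0.400000: f=1.420000 → w ← -0.400000 + 0.18·1.420000 = -0.144400
x=0.180000, w=-0.144400: f=1.147921 → w ← -0.144400 + 0.18·1.147921 = 0.062226
w(0.36) ≈ 0.0622

0.0622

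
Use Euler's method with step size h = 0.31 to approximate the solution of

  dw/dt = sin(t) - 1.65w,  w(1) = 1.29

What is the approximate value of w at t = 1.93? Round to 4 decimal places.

Euler: w_{n+1} = w_n + h·f(t_n, w_n).
t=1.000000, w=1.290000: f=-1.287029 → w ← 1.290000 + 0.31·(-1.287029) = 0.891021
t=1.310000, w=0.891021: f=-0.504000 → w ← 0.891021 + 0.31·(-0.504000) = 0.734781
t=1.620000, w=0.734781: f=-0.213599 → w ← 0.734781 + 0.31·(-0.213599) = 0.668565
w(1.93) ≈ 0.6686

0.6686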